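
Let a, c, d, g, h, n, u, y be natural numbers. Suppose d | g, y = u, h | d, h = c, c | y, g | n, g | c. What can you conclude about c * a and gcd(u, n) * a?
c * a | gcd(u, n) * a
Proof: y = u and c | y, thus c | u. h | d and d | g, so h | g. h = c, so c | g. g | c, so g = c. Since g | n, c | n. c | u, so c | gcd(u, n). Then c * a | gcd(u, n) * a.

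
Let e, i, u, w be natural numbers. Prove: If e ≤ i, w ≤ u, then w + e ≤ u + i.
w ≤ u and e ≤ i. By adding inequalities, w + e ≤ u + i.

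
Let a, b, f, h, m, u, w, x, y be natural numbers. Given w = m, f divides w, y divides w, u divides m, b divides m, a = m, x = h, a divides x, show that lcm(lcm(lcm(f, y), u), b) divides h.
f divides w and y divides w, so lcm(f, y) divides w. w = m, so lcm(f, y) divides m. u divides m, so lcm(lcm(f, y), u) divides m. b divides m, so lcm(lcm(lcm(f, y), u), b) divides m. From x = h and a divides x, a divides h. Because a = m, m divides h. Since lcm(lcm(lcm(f, y), u), b) divides m, lcm(lcm(lcm(f, y), u), b) divides h.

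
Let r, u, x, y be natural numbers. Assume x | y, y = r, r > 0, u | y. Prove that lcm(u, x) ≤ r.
Because u | y and x | y, lcm(u, x) | y. y = r, so lcm(u, x) | r. r > 0, so lcm(u, x) ≤ r.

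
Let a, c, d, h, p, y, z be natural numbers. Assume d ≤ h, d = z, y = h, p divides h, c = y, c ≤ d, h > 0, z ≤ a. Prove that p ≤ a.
Since c = y and c ≤ d, y ≤ d. Since y = h, h ≤ d. Since d ≤ h, h = d. d = z, so h = z. p divides h and h > 0, therefore p ≤ h. From h = z, p ≤ z. z ≤ a, so p ≤ a.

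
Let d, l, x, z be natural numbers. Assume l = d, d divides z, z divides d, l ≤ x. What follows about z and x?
z ≤ x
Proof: d divides z and z divides d, therefore d = z. l = d, so l = z. Since l ≤ x, z ≤ x.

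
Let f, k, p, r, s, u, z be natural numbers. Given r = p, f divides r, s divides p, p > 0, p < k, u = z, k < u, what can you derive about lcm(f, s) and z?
lcm(f, s) < z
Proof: r = p and f divides r, therefore f divides p. Since s divides p, lcm(f, s) divides p. Because p > 0, lcm(f, s) ≤ p. u = z and k < u, therefore k < z. p < k, so p < z. lcm(f, s) ≤ p, so lcm(f, s) < z.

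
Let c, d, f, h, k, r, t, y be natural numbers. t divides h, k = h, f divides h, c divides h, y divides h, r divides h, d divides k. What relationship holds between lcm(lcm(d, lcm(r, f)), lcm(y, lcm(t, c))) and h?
lcm(lcm(d, lcm(r, f)), lcm(y, lcm(t, c))) divides h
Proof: Because k = h and d divides k, d divides h. r divides h and f divides h, therefore lcm(r, f) divides h. Since d divides h, lcm(d, lcm(r, f)) divides h. t divides h and c divides h, therefore lcm(t, c) divides h. Since y divides h, lcm(y, lcm(t, c)) divides h. Since lcm(d, lcm(r, f)) divides h, lcm(lcm(d, lcm(r, f)), lcm(y, lcm(t, c))) divides h.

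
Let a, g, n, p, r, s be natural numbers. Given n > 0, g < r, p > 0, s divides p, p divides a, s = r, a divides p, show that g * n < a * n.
Since p divides a and a divides p, p = a. s = r and s divides p, hence r divides p. Because p > 0, r ≤ p. Since g < r, g < p. p = a, so g < a. Combining with n > 0, by multiplying by a positive, g * n < a * n.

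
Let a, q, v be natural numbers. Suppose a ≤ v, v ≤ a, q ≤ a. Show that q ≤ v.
a ≤ v and v ≤ a, thus a = v. Since q ≤ a, q ≤ v.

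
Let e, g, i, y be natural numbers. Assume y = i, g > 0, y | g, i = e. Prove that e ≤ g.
y = i and i = e, thus y = e. y | g and g > 0, therefore y ≤ g. From y = e, e ≤ g.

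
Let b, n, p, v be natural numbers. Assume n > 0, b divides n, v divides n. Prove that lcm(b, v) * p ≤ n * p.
b divides n and v divides n, thus lcm(b, v) divides n. Since n > 0, lcm(b, v) ≤ n. By multiplying by a non-negative, lcm(b, v) * p ≤ n * p.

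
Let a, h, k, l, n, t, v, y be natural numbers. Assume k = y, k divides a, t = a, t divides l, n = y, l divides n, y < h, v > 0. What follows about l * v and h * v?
l * v < h * v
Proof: Because t = a and t divides l, a divides l. Since k divides a, k divides l. Since k = y, y divides l. n = y and l divides n, therefore l divides y. y divides l, so y = l. y < h, so l < h. Since v > 0, by multiplying by a positive, l * v < h * v.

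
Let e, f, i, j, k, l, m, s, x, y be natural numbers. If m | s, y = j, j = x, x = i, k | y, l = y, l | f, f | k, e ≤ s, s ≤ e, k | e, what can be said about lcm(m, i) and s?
lcm(m, i) | s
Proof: Because y = j and j = x, y = x. Since x = i, y = i. Since l = y and l | f, y | f. f | k, so y | k. k | y, so k = y. From e ≤ s and s ≤ e, e = s. From k | e, k | s. Since k = y, y | s. Since y = i, i | s. Since m | s, lcm(m, i) | s.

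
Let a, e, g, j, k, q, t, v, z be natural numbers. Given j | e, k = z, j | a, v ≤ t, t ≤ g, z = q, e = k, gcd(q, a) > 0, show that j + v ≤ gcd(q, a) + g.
e = k and k = z, thus e = z. j | e, so j | z. Since z = q, j | q. Since j | a, j | gcd(q, a). Since gcd(q, a) > 0, j ≤ gcd(q, a). From v ≤ t and t ≤ g, v ≤ g. Because j ≤ gcd(q, a), j + v ≤ gcd(q, a) + g.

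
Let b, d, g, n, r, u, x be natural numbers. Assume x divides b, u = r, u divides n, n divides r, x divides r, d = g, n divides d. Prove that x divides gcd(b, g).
Because u = r and u divides n, r divides n. Since n divides r, r = n. x divides r, so x divides n. From d = g and n divides d, n divides g. x divides n, so x divides g. Since x divides b, x divides gcd(b, g).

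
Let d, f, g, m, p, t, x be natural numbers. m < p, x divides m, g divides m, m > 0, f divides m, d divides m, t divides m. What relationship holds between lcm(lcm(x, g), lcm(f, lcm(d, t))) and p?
lcm(lcm(x, g), lcm(f, lcm(d, t))) < p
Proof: x divides m and g divides m, hence lcm(x, g) divides m. From d divides m and t divides m, lcm(d, t) divides m. f divides m, so lcm(f, lcm(d, t)) divides m. Since lcm(x, g) divides m, lcm(lcm(x, g), lcm(f, lcm(d, t))) divides m. Since m > 0, lcm(lcm(x, g), lcm(f, lcm(d, t))) ≤ m. m < p, so lcm(lcm(x, g), lcm(f, lcm(d, t))) < p.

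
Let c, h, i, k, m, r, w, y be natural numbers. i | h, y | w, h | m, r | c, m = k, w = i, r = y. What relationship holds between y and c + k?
y | c + k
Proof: Since r = y and r | c, y | c. w = i and y | w, therefore y | i. Since i | h, y | h. Since h | m, y | m. Since m = k, y | k. Since y | c, y | c + k.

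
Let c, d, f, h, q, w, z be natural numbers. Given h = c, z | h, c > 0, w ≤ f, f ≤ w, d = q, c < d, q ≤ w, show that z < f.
From h = c and z | h, z | c. Since c > 0, z ≤ c. w ≤ f and f ≤ w, so w = f. d = q and c < d, therefore c < q. Since q ≤ w, c < w. w = f, so c < f. Since z ≤ c, z < f.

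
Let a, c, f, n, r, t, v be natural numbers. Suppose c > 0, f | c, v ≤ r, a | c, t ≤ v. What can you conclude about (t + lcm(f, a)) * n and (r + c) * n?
(t + lcm(f, a)) * n ≤ (r + c) * n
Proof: Because t ≤ v and v ≤ r, t ≤ r. Since f | c and a | c, lcm(f, a) | c. Since c > 0, lcm(f, a) ≤ c. t ≤ r, so t + lcm(f, a) ≤ r + c. Then (t + lcm(f, a)) * n ≤ (r + c) * n.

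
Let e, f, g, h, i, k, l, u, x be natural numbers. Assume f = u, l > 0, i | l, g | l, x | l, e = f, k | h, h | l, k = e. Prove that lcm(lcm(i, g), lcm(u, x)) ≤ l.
i | l and g | l, so lcm(i, g) | l. From e = f and f = u, e = u. k = e, so k = u. Since k | h and h | l, k | l. k = u, so u | l. x | l, so lcm(u, x) | l. Since lcm(i, g) | l, lcm(lcm(i, g), lcm(u, x)) | l. Since l > 0, lcm(lcm(i, g), lcm(u, x)) ≤ l.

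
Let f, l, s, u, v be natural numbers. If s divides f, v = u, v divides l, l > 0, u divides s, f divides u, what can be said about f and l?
f ≤ l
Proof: Because u divides s and s divides f, u divides f. f divides u, so u = f. v = u and v divides l, so u divides l. u = f, so f divides l. Since l > 0, f ≤ l.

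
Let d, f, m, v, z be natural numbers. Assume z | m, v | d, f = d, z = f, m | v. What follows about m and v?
m = v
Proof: z = f and z | m, hence f | m. Since f = d, d | m. Since v | d, v | m. m | v, so m = v.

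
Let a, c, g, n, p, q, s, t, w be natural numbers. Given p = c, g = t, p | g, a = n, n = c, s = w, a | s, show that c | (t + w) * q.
g = t and p | g, therefore p | t. p = c, so c | t. From a = n and n = c, a = c. s = w and a | s, therefore a | w. a = c, so c | w. c | t, so c | t + w. Then c | (t + w) * q.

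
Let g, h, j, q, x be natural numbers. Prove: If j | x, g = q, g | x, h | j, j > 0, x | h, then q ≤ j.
Because x | h and h | j, x | j. Since j | x, x = j. g = q and g | x, therefore q | x. Since x = j, q | j. Because j > 0, q ≤ j.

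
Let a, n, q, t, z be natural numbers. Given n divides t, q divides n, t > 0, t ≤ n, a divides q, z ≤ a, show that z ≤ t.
From n divides t and t > 0, n ≤ t. t ≤ n, so n = t. a divides q and q divides n, hence a divides n. Since n = t, a divides t. Since t > 0, a ≤ t. z ≤ a, so z ≤ t.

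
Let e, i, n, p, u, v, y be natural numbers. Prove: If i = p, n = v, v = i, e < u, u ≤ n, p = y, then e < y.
i = p and p = y, therefore i = y. From n = v and v = i, n = i. e < u and u ≤ n, thus e < n. n = i, so e < i. Because i = y, e < y.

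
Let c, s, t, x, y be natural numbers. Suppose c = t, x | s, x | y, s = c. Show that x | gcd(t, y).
Because s = c and c = t, s = t. Because x | s, x | t. x | y, so x | gcd(t, y).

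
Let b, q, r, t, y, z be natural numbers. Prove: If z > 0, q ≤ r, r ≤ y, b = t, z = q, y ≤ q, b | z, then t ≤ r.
r ≤ y and y ≤ q, so r ≤ q. q ≤ r, so q = r. z = q, so z = r. b | z and z > 0, therefore b ≤ z. Since b = t, t ≤ z. z = r, so t ≤ r.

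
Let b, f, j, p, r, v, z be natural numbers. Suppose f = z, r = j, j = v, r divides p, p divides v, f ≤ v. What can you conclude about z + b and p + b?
z + b ≤ p + b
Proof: r = j and j = v, hence r = v. r divides p, so v divides p. Since p divides v, v = p. Because f ≤ v, f ≤ p. f = z, so z ≤ p. Then z + b ≤ p + b.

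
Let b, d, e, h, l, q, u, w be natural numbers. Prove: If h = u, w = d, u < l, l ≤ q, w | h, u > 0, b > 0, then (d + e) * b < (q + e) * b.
Since w = d and w | h, d | h. Since h = u, d | u. u > 0, so d ≤ u. Since u < l and l ≤ q, u < q. d ≤ u, so d < q. Then d + e < q + e. Since b > 0, (d + e) * b < (q + e) * b.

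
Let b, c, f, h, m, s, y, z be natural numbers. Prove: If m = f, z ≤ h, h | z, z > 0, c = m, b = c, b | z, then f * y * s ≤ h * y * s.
Since h | z and z > 0, h ≤ z. Since z ≤ h, z = h. b = c and b | z, thus c | z. z > 0, so c ≤ z. From c = m, m ≤ z. z = h, so m ≤ h. Since m = f, f ≤ h. Then f * y ≤ h * y. Then f * y * s ≤ h * y * s.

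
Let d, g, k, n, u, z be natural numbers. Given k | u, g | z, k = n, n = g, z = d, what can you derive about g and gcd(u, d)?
g | gcd(u, d)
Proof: k = n and k | u, hence n | u. n = g, so g | u. z = d and g | z, thus g | d. g | u, so g | gcd(u, d).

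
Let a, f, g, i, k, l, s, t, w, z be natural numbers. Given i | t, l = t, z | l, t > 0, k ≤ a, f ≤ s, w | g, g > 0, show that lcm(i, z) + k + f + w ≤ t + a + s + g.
Since l = t and z | l, z | t. i | t, so lcm(i, z) | t. Since t > 0, lcm(i, z) ≤ t. From k ≤ a and f ≤ s, k + f ≤ a + s. w | g and g > 0, therefore w ≤ g. Since k + f ≤ a + s, k + f + w ≤ a + s + g. Since lcm(i, z) ≤ t, lcm(i, z) + k + f + w ≤ t + a + s + g.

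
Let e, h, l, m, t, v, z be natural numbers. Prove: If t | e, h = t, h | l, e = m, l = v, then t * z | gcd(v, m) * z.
From l = v and h | l, h | v. Since h = t, t | v. Since e = m and t | e, t | m. Since t | v, t | gcd(v, m). Then t * z | gcd(v, m) * z.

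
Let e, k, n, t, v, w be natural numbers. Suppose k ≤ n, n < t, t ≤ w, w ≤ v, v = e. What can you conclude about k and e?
k < e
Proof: t ≤ w and w ≤ v, so t ≤ v. Since v = e, t ≤ e. n < t, so n < e. Since k ≤ n, k < e.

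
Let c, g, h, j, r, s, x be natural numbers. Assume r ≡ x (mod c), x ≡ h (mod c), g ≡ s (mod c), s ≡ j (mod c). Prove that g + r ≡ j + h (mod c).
g ≡ s (mod c) and s ≡ j (mod c), so g ≡ j (mod c). r ≡ x (mod c) and x ≡ h (mod c), thus r ≡ h (mod c). Since g ≡ j (mod c), by adding congruences, g + r ≡ j + h (mod c).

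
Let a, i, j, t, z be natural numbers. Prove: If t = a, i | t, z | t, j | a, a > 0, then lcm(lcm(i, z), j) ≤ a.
Since i | t and z | t, lcm(i, z) | t. t = a, so lcm(i, z) | a. j | a, so lcm(lcm(i, z), j) | a. a > 0, so lcm(lcm(i, z), j) ≤ a.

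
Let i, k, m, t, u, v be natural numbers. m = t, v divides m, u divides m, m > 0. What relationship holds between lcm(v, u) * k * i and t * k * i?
lcm(v, u) * k * i ≤ t * k * i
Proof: Since v divides m and u divides m, lcm(v, u) divides m. m > 0, so lcm(v, u) ≤ m. Since m = t, lcm(v, u) ≤ t. By multiplying by a non-negative, lcm(v, u) * k ≤ t * k. By multiplying by a non-negative, lcm(v, u) * k * i ≤ t * k * i.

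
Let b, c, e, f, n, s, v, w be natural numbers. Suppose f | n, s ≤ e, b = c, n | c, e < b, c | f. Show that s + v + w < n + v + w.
Because c | f and f | n, c | n. Since n | c, c = n. Since b = c, b = n. Since s ≤ e and e < b, s < b. Since b = n, s < n. Then s + v < n + v. Then s + v + w < n + v + w.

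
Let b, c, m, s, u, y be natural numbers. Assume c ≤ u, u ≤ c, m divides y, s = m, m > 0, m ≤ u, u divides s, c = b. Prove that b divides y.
s = m and u divides s, hence u divides m. Since m > 0, u ≤ m. Since m ≤ u, m = u. Since u ≤ c and c ≤ u, u = c. Since m = u, m = c. Since c = b, m = b. Because m divides y, b divides y.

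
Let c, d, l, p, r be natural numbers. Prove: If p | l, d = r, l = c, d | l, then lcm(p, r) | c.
d = r and d | l, so r | l. Since p | l, lcm(p, r) | l. Since l = c, lcm(p, r) | c.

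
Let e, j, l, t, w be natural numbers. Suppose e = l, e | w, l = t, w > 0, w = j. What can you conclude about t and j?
t ≤ j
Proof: From e = l and l = t, e = t. e | w, so t | w. w > 0, so t ≤ w. Since w = j, t ≤ j.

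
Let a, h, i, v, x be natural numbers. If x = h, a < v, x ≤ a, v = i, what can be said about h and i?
h < i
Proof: x = h and x ≤ a, thus h ≤ a. v = i and a < v, so a < i. h ≤ a, so h < i.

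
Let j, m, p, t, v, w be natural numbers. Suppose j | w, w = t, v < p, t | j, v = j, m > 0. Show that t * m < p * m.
Because w = t and j | w, j | t. t | j, so j = t. v = j, so v = t. From v < p, t < p. Because m > 0, t * m < p * m.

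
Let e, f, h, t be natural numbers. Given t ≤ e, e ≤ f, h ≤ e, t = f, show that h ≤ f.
From t = f and t ≤ e, f ≤ e. Since e ≤ f, e = f. h ≤ e, so h ≤ f.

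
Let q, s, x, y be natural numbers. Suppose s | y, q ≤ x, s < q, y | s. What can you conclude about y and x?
y < x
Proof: Since s | y and y | s, s = y. s < q and q ≤ x, thus s < x. Since s = y, y < x.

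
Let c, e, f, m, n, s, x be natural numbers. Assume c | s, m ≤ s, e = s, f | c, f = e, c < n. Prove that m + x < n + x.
From f = e and e = s, f = s. f | c, so s | c. Since c | s, s = c. Since m ≤ s, m ≤ c. Since c < n, m < n. Then m + x < n + x.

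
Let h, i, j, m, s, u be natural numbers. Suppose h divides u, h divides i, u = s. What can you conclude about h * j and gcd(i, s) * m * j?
h * j divides gcd(i, s) * m * j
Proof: From u = s and h divides u, h divides s. Because h divides i, h divides gcd(i, s). Then h divides gcd(i, s) * m. Then h * j divides gcd(i, s) * m * j.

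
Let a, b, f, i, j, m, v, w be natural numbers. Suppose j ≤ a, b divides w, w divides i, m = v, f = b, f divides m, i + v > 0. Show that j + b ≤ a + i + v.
b divides w and w divides i, thus b divides i. f = b and f divides m, therefore b divides m. Since m = v, b divides v. Because b divides i, b divides i + v. From i + v > 0, b ≤ i + v. j ≤ a, so j + b ≤ a + i + v.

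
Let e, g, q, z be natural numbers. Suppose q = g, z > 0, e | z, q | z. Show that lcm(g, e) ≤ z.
q = g and q | z, thus g | z. Since e | z, lcm(g, e) | z. z > 0, so lcm(g, e) ≤ z.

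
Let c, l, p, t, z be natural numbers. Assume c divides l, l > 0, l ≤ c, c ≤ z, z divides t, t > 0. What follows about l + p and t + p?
l + p ≤ t + p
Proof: From c divides l and l > 0, c ≤ l. Since l ≤ c, c = l. c ≤ z, so l ≤ z. Because z divides t and t > 0, z ≤ t. From l ≤ z, l ≤ t. Then l + p ≤ t + p.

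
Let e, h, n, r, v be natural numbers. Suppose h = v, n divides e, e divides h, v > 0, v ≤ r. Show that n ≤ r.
Because n divides e and e divides h, n divides h. Since h = v, n divides v. Since v > 0, n ≤ v. From v ≤ r, n ≤ r.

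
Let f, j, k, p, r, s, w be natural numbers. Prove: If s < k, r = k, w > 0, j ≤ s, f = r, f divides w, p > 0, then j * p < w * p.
j ≤ s and s < k, so j < k. f = r and f divides w, hence r divides w. w > 0, so r ≤ w. Since r = k, k ≤ w. j < k, so j < w. Since p > 0, by multiplying by a positive, j * p < w * p.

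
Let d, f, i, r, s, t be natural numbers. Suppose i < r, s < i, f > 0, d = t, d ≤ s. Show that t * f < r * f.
Because d = t and d ≤ s, t ≤ s. From s < i and i < r, s < r. Since t ≤ s, t < r. f > 0, so t * f < r * f.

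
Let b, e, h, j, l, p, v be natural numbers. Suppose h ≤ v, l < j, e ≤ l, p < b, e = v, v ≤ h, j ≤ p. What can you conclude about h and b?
h < b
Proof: v ≤ h and h ≤ v, therefore v = h. From e = v, e = h. From l < j and j ≤ p, l < p. Because e ≤ l, e < p. p < b, so e < b. Since e = h, h < b.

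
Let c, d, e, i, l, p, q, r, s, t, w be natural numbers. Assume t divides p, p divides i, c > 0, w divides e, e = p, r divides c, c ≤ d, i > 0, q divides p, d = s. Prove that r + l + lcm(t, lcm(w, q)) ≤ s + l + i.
r divides c and c > 0, so r ≤ c. c ≤ d, so r ≤ d. d = s, so r ≤ s. Then r + l ≤ s + l. e = p and w divides e, therefore w divides p. Since q divides p, lcm(w, q) divides p. Since t divides p, lcm(t, lcm(w, q)) divides p. Since p divides i, lcm(t, lcm(w, q)) divides i. Since i > 0, lcm(t, lcm(w, q)) ≤ i. Since r + l ≤ s + l, r + l + lcm(t, lcm(w, q)) ≤ s + l + i.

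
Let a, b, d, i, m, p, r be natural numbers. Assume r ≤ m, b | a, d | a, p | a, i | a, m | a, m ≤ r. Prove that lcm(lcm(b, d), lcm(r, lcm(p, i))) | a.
From b | a and d | a, lcm(b, d) | a. m ≤ r and r ≤ m, thus m = r. m | a, so r | a. p | a and i | a, so lcm(p, i) | a. r | a, so lcm(r, lcm(p, i)) | a. Since lcm(b, d) | a, lcm(lcm(b, d), lcm(r, lcm(p, i))) | a.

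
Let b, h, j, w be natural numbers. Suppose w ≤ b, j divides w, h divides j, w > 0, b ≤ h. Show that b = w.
Because h divides j and j divides w, h divides w. w > 0, so h ≤ w. Since b ≤ h, b ≤ w. w ≤ b, so b = w.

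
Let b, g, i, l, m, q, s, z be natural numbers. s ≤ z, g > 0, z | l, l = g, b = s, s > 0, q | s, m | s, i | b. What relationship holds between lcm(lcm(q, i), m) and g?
lcm(lcm(q, i), m) ≤ g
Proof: b = s and i | b, therefore i | s. q | s, so lcm(q, i) | s. Since m | s, lcm(lcm(q, i), m) | s. Since s > 0, lcm(lcm(q, i), m) ≤ s. Since s ≤ z, lcm(lcm(q, i), m) ≤ z. From l = g and z | l, z | g. Because g > 0, z ≤ g. lcm(lcm(q, i), m) ≤ z, so lcm(lcm(q, i), m) ≤ g.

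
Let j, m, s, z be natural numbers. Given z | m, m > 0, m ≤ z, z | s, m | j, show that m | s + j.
Since z | m and m > 0, z ≤ m. m ≤ z, so z = m. From z | s, m | s. m | j, so m | s + j.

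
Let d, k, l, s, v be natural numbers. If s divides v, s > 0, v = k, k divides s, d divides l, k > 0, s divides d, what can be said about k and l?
k divides l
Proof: Because v = k and s divides v, s divides k. Because k > 0, s ≤ k. k divides s and s > 0, hence k ≤ s. Since s ≤ k, s = k. s divides d and d divides l, thus s divides l. Since s = k, k divides l.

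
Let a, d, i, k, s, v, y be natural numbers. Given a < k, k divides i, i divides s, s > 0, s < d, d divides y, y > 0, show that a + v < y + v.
k divides i and i divides s, thus k divides s. s > 0, so k ≤ s. Since a < k, a < s. s < d, so a < d. Since d divides y and y > 0, d ≤ y. Since a < d, a < y. Then a + v < y + v.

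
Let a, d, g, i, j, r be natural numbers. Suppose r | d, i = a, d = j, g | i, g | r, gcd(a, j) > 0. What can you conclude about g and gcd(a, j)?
g ≤ gcd(a, j)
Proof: From i = a and g | i, g | a. d = j and r | d, therefore r | j. Since g | r, g | j. From g | a, g | gcd(a, j). gcd(a, j) > 0, so g ≤ gcd(a, j).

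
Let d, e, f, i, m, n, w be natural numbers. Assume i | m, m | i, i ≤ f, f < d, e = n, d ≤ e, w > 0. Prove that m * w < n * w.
i | m and m | i, thus i = m. i ≤ f and f < d, so i < d. e = n and d ≤ e, therefore d ≤ n. Since i < d, i < n. Since i = m, m < n. w > 0, so m * w < n * w.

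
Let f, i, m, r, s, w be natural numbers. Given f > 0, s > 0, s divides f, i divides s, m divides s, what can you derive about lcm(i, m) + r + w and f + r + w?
lcm(i, m) + r + w ≤ f + r + w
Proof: Because i divides s and m divides s, lcm(i, m) divides s. Since s > 0, lcm(i, m) ≤ s. Since s divides f and f > 0, s ≤ f. Since lcm(i, m) ≤ s, lcm(i, m) ≤ f. Then lcm(i, m) + r ≤ f + r. Then lcm(i, m) + r + w ≤ f + r + w.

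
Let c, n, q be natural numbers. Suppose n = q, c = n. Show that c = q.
c = n and n = q. By transitivity, c = q.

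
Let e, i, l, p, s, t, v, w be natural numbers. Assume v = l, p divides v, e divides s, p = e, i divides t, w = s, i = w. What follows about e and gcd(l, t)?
e divides gcd(l, t)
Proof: Since v = l and p divides v, p divides l. Since p = e, e divides l. From i = w and w = s, i = s. Since i divides t, s divides t. e divides s, so e divides t. Since e divides l, e divides gcd(l, t).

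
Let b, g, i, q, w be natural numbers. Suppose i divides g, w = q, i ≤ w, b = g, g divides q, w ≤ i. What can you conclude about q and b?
q = b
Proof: Because i ≤ w and w ≤ i, i = w. w = q, so i = q. From i divides g, q divides g. Since g divides q, g = q. Since b = g, b = q. Then q = b.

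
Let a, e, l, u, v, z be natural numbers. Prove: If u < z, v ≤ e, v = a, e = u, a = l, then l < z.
v = a and v ≤ e, therefore a ≤ e. Since e = u, a ≤ u. Since u < z, a < z. a = l, so l < z.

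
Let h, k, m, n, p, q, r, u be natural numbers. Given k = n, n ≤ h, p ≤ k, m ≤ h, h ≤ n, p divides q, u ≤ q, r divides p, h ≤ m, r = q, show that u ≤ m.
n ≤ h and h ≤ n, thus n = h. Since k = n, k = h. h ≤ m and m ≤ h, therefore h = m. k = h, so k = m. From r = q and r divides p, q divides p. From p divides q, p = q. From p ≤ k, q ≤ k. Since u ≤ q, u ≤ k. k = m, so u ≤ m.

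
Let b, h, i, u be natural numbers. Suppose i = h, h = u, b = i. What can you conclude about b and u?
b = u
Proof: b = i and i = h, so b = h. Since h = u, b = u.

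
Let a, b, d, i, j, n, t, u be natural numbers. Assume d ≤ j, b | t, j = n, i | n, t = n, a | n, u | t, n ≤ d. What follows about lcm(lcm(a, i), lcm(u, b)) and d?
lcm(lcm(a, i), lcm(u, b)) | d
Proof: Because j = n and d ≤ j, d ≤ n. Since n ≤ d, n = d. Since a | n and i | n, lcm(a, i) | n. u | t and b | t, thus lcm(u, b) | t. t = n, so lcm(u, b) | n. lcm(a, i) | n, so lcm(lcm(a, i), lcm(u, b)) | n. n = d, so lcm(lcm(a, i), lcm(u, b)) | d.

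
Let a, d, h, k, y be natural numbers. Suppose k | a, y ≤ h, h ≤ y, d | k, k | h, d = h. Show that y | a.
d = h and d | k, thus h | k. k | h, so k = h. h ≤ y and y ≤ h, hence h = y. k = h, so k = y. Since k | a, y | a.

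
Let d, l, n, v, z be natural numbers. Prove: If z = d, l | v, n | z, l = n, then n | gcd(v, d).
l = n and l | v, therefore n | v. Since z = d and n | z, n | d. n | v, so n | gcd(v, d).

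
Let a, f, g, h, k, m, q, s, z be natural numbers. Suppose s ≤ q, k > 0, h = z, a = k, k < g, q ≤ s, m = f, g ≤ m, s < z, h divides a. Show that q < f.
From s ≤ q and q ≤ s, s = q. h = z and h divides a, therefore z divides a. Because a = k, z divides k. Since k > 0, z ≤ k. k < g, so z < g. s < z, so s < g. From m = f and g ≤ m, g ≤ f. s < g, so s < f. s = q, so q < f.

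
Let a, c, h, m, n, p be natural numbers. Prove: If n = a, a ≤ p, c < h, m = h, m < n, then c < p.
Since n = a and m < n, m < a. Since a ≤ p, m < p. m = h, so h < p. c < h, so c < p.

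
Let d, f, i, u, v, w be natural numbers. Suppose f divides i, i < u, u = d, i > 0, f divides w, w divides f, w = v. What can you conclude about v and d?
v < d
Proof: f divides w and w divides f, therefore f = w. From w = v, f = v. f divides i and i > 0, so f ≤ i. u = d and i < u, hence i < d. Since f ≤ i, f < d. Since f = v, v < d.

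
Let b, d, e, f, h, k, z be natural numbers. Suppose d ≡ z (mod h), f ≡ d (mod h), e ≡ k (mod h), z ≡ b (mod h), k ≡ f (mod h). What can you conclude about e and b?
e ≡ b (mod h)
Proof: Since e ≡ k (mod h) and k ≡ f (mod h), e ≡ f (mod h). Since f ≡ d (mod h), e ≡ d (mod h). Since d ≡ z (mod h), e ≡ z (mod h). Since z ≡ b (mod h), e ≡ b (mod h).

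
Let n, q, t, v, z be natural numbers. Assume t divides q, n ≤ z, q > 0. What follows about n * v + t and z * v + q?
n * v + t ≤ z * v + q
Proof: Since n ≤ z, by multiplying by a non-negative, n * v ≤ z * v. Because t divides q and q > 0, t ≤ q. n * v ≤ z * v, so n * v + t ≤ z * v + q.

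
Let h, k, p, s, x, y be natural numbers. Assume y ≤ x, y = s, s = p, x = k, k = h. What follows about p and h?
p ≤ h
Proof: x = k and k = h, hence x = h. y = s and s = p, hence y = p. Since y ≤ x, p ≤ x. x = h, so p ≤ h.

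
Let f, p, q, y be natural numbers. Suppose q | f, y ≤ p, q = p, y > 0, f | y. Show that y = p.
Since q = p and q | f, p | f. f | y, so p | y. y > 0, so p ≤ y. y ≤ p, so y = p.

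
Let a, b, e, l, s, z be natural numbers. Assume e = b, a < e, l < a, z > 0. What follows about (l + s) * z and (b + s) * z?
(l + s) * z < (b + s) * z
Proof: l < a and a < e, hence l < e. Because e = b, l < b. Then l + s < b + s. Since z > 0, by multiplying by a positive, (l + s) * z < (b + s) * z.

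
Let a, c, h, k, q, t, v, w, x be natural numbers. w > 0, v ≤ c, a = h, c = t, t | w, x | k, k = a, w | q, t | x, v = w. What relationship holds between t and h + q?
t | h + q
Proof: From k = a and a = h, k = h. t | x and x | k, therefore t | k. Since k = h, t | h. v = w and v ≤ c, therefore w ≤ c. c = t, so w ≤ t. t | w and w > 0, hence t ≤ w. Since w ≤ t, w = t. w | q, so t | q. Since t | h, t | h + q.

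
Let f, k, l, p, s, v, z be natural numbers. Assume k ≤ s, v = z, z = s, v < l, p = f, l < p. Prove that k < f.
v = z and z = s, so v = s. Since p = f and l < p, l < f. Since v < l, v < f. Because v = s, s < f. k ≤ s, so k < f.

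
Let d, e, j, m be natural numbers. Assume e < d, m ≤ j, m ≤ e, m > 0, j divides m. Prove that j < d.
j divides m and m > 0, so j ≤ m. Since m ≤ j, m = j. Since m ≤ e and e < d, m < d. Since m = j, j < d.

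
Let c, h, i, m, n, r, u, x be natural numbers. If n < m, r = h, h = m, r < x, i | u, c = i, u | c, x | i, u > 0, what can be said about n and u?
n < u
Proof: Since r = h and h = m, r = m. r < x, so m < x. Since n < m, n < x. From c = i and u | c, u | i. Since i | u, i = u. Since x | i, x | u. Since u > 0, x ≤ u. n < x, so n < u.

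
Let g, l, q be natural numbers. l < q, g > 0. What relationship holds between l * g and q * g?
l * g < q * g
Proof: l < q and g > 0. By multiplying by a positive, l * g < q * g.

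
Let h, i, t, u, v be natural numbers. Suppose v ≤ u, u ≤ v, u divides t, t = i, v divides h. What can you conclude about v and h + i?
v divides h + i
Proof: Since u ≤ v and v ≤ u, u = v. t = i and u divides t, hence u divides i. u = v, so v divides i. v divides h, so v divides h + i.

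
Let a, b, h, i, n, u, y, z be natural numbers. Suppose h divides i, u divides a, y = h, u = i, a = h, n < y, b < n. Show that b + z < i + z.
Because u = i and u divides a, i divides a. a = h, so i divides h. Since h divides i, h = i. b < n and n < y, so b < y. y = h, so b < h. Since h = i, b < i. Then b + z < i + z.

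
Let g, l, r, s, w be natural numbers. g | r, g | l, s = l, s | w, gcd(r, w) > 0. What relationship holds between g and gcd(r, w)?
g ≤ gcd(r, w)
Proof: s = l and s | w, thus l | w. Because g | l, g | w. g | r, so g | gcd(r, w). gcd(r, w) > 0, so g ≤ gcd(r, w).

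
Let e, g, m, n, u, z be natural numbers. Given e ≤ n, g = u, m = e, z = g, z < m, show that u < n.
z = g and g = u, hence z = u. Because m = e and z < m, z < e. e ≤ n, so z < n. Since z = u, u < n.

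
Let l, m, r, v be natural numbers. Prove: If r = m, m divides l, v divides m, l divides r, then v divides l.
r = m and l divides r, hence l divides m. m divides l, so m = l. v divides m, so v divides l.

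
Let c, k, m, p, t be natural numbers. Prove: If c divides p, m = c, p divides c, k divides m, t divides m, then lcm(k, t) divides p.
From c divides p and p divides c, c = p. m = c, so m = p. From k divides m and t divides m, lcm(k, t) divides m. m = p, so lcm(k, t) divides p.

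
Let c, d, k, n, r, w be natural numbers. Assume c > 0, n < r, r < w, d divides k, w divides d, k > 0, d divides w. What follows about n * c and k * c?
n * c < k * c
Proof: Since d divides w and w divides d, d = w. d divides k, so w divides k. k > 0, so w ≤ k. Since r < w, r < k. n < r, so n < k. Since c > 0, by multiplying by a positive, n * c < k * c.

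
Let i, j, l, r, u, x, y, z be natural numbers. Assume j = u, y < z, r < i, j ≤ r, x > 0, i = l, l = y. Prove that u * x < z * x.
i = l and l = y, hence i = y. j ≤ r and r < i, hence j < i. Because j = u, u < i. Since i = y, u < y. Since y < z, u < z. From x > 0, by multiplying by a positive, u * x < z * x.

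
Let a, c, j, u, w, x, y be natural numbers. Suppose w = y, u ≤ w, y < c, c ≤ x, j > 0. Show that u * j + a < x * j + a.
w = y and u ≤ w, so u ≤ y. From y < c, u < c. Since c ≤ x, u < x. j > 0, so u * j < x * j. Then u * j + a < x * j + a.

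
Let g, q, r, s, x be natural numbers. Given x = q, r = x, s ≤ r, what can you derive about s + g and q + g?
s + g ≤ q + g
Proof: r = x and x = q, therefore r = q. Since s ≤ r, s ≤ q. Then s + g ≤ q + g.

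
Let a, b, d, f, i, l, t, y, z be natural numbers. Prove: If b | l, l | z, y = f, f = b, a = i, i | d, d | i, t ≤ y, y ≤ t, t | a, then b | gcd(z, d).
b | l and l | z, so b | z. Since y = f and f = b, y = b. i | d and d | i, thus i = d. From a = i, a = d. t ≤ y and y ≤ t, hence t = y. t | a, so y | a. a = d, so y | d. y = b, so b | d. b | z, so b | gcd(z, d).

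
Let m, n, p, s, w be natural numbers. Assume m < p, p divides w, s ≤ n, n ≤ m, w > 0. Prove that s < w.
n ≤ m and m < p, therefore n < p. s ≤ n, so s < p. From p divides w and w > 0, p ≤ w. s < p, so s < w.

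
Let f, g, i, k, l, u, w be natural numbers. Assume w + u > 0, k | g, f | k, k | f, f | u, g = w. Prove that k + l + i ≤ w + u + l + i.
Because g = w and k | g, k | w. f | k and k | f, so f = k. Since f | u, k | u. k | w, so k | w + u. w + u > 0, so k ≤ w + u. Then k + l ≤ w + u + l. Then k + l + i ≤ w + u + l + i.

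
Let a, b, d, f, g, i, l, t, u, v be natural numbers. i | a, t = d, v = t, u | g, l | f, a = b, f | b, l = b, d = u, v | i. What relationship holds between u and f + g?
u | f + g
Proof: v = t and t = d, so v = d. Since v | i, d | i. Since d = u, u | i. l = b and l | f, thus b | f. Because f | b, b = f. a = b and i | a, thus i | b. b = f, so i | f. u | i, so u | f. Since u | g, u | f + g.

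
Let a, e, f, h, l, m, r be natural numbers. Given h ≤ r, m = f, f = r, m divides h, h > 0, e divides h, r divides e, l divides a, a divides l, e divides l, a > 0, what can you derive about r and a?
r ≤ a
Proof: m = f and f = r, so m = r. From m divides h, r divides h. h > 0, so r ≤ h. h ≤ r, so h = r. Since e divides h, e divides r. Since r divides e, e = r. Because l divides a and a divides l, l = a. e divides l, so e divides a. Since a > 0, e ≤ a. e = r, so r ≤ a.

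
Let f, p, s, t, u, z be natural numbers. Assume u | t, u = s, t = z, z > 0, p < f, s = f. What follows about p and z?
p < z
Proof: u = s and s = f, thus u = f. t = z and u | t, hence u | z. u = f, so f | z. Since z > 0, f ≤ z. Since p < f, p < z.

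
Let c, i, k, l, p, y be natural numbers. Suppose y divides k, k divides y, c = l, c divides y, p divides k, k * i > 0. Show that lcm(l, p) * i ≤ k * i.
From y divides k and k divides y, y = k. c = l and c divides y, hence l divides y. y = k, so l divides k. Since p divides k, lcm(l, p) divides k. Then lcm(l, p) * i divides k * i. Since k * i > 0, lcm(l, p) * i ≤ k * i.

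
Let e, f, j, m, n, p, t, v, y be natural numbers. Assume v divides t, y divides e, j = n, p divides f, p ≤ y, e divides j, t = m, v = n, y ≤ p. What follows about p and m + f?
p divides m + f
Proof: y ≤ p and p ≤ y, thus y = p. Since y divides e, p divides e. j = n and e divides j, hence e divides n. v = n and v divides t, so n divides t. e divides n, so e divides t. t = m, so e divides m. p divides e, so p divides m. p divides f, so p divides m + f.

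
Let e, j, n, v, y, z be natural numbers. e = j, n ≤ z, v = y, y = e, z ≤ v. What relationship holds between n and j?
n ≤ j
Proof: v = y and y = e, thus v = e. z ≤ v, so z ≤ e. Since n ≤ z, n ≤ e. Since e = j, n ≤ j.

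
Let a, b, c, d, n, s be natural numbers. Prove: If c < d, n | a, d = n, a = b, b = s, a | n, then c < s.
From n | a and a | n, n = a. Since d = n, d = a. Since a = b, d = b. Since b = s, d = s. Since c < d, c < s.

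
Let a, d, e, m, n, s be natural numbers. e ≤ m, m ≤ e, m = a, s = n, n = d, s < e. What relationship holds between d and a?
d < a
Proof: From e ≤ m and m ≤ e, e = m. Since m = a, e = a. s = n and n = d, thus s = d. s < e, so d < e. Since e = a, d < a.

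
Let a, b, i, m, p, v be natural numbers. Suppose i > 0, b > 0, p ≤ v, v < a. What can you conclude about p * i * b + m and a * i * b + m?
p * i * b + m < a * i * b + m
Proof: p ≤ v and v < a, hence p < a. Combined with i > 0, by multiplying by a positive, p * i < a * i. From b > 0, by multiplying by a positive, p * i * b < a * i * b. Then p * i * b + m < a * i * b + m.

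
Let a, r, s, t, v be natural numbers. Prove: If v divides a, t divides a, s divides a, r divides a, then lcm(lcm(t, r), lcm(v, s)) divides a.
From t divides a and r divides a, lcm(t, r) divides a. v divides a and s divides a, therefore lcm(v, s) divides a. lcm(t, r) divides a, so lcm(lcm(t, r), lcm(v, s)) divides a.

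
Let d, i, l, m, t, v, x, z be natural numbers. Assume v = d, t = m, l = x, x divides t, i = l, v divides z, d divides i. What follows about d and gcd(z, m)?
d divides gcd(z, m)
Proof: v = d and v divides z, hence d divides z. i = l and l = x, therefore i = x. d divides i, so d divides x. Since x divides t, d divides t. t = m, so d divides m. d divides z, so d divides gcd(z, m).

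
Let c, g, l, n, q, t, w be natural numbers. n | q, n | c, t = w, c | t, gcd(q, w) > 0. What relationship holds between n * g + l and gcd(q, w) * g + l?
n * g + l ≤ gcd(q, w) * g + l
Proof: t = w and c | t, hence c | w. Since n | c, n | w. Because n | q, n | gcd(q, w). gcd(q, w) > 0, so n ≤ gcd(q, w). Then n * g ≤ gcd(q, w) * g. Then n * g + l ≤ gcd(q, w) * g + l.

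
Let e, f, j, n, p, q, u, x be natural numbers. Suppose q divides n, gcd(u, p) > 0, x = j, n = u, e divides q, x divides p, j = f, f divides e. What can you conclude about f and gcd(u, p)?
f ≤ gcd(u, p)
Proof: Since f divides e and e divides q, f divides q. n = u and q divides n, therefore q divides u. Since f divides q, f divides u. x = j and j = f, so x = f. Since x divides p, f divides p. f divides u, so f divides gcd(u, p). gcd(u, p) > 0, so f ≤ gcd(u, p).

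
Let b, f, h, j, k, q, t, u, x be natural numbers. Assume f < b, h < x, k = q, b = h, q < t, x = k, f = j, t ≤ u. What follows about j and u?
j < u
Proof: f = j and f < b, therefore j < b. Since b = h, j < h. x = k and k = q, therefore x = q. h < x, so h < q. Since j < h, j < q. q < t and t ≤ u, therefore q < u. Because j < q, j < u.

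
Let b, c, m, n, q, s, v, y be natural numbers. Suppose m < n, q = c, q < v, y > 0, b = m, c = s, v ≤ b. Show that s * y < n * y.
q = c and c = s, so q = s. Since q < v, s < v. From b = m and v ≤ b, v ≤ m. s < v, so s < m. Since m < n, s < n. From y > 0, by multiplying by a positive, s * y < n * y.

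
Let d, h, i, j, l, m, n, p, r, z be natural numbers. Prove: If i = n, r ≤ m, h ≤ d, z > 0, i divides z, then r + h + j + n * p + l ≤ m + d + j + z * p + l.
Because h ≤ d, h + j ≤ d + j. i = n and i divides z, hence n divides z. z > 0, so n ≤ z. By multiplying by a non-negative, n * p ≤ z * p. h + j ≤ d + j, so h + j + n * p ≤ d + j + z * p. Then h + j + n * p + l ≤ d + j + z * p + l. Since r ≤ m, r + h + j + n * p + l ≤ m + d + j + z * p + l.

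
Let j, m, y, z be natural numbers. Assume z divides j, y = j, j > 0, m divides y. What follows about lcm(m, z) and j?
lcm(m, z) ≤ j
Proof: y = j and m divides y, therefore m divides j. z divides j, so lcm(m, z) divides j. j > 0, so lcm(m, z) ≤ j.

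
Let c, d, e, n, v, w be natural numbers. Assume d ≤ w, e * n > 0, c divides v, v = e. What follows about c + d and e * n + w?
c + d ≤ e * n + w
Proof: v = e and c divides v, therefore c divides e. Then c divides e * n. e * n > 0, so c ≤ e * n. d ≤ w, so c + d ≤ e * n + w.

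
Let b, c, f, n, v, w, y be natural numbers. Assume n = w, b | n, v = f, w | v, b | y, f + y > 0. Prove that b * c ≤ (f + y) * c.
n = w and b | n, therefore b | w. Since v = f and w | v, w | f. b | w, so b | f. b | y, so b | f + y. Since f + y > 0, b ≤ f + y. Then b * c ≤ (f + y) * c.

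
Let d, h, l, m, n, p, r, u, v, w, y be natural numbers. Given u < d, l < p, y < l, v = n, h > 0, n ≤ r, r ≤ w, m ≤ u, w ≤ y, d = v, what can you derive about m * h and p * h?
m * h < p * h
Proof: d = v and v = n, hence d = n. Since u < d, u < n. m ≤ u, so m < n. Since n ≤ r and r ≤ w, n ≤ w. Since m < n, m < w. y < l and l < p, thus y < p. w ≤ y, so w < p. Since m < w, m < p. From h > 0, by multiplying by a positive, m * h < p * h.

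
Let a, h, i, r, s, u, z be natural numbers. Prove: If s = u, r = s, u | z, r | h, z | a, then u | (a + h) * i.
Because u | z and z | a, u | a. r = s and s = u, therefore r = u. Since r | h, u | h. Since u | a, u | a + h. Then u | (a + h) * i.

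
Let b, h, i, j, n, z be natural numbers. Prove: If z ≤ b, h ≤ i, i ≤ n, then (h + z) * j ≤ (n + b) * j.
h ≤ i and i ≤ n, therefore h ≤ n. Since z ≤ b, h + z ≤ n + b. By multiplying by a non-negative, (h + z) * j ≤ (n + b) * j.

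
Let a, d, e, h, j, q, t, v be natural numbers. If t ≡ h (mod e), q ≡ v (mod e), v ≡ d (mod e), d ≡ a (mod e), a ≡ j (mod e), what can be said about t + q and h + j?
t + q ≡ h + j (mod e)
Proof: q ≡ v (mod e) and v ≡ d (mod e), therefore q ≡ d (mod e). Since d ≡ a (mod e), q ≡ a (mod e). From a ≡ j (mod e), q ≡ j (mod e). t ≡ h (mod e), so t + q ≡ h + j (mod e).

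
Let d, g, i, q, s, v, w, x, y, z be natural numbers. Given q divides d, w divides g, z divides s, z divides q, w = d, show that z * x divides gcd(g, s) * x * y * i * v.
z divides q and q divides d, therefore z divides d. w = d and w divides g, therefore d divides g. z divides d, so z divides g. z divides s, so z divides gcd(g, s). Then z * x divides gcd(g, s) * x. Then z * x divides gcd(g, s) * x * y. Then z * x divides gcd(g, s) * x * y * i. Then z * x divides gcd(g, s) * x * y * i * v.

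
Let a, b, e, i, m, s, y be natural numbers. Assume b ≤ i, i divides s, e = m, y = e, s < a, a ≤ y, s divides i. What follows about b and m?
b < m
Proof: y = e and e = m, therefore y = m. s divides i and i divides s, so s = i. s < a, so i < a. b ≤ i, so b < a. Since a ≤ y, b < y. From y = m, b < m.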